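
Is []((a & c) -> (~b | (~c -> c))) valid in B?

Tableau for the negation ~[]((a & c) -> (~b | (~c -> c))):
1. ~[]((a & c) -> (~b | (~c -> c))), 0
2. ~((a & c) -> (~b | (~c -> c))), 1
3. a & c, 1
4. ~(~b | (~c -> c)), 1
5. a, 1
6. c, 1
7. b, 1
8. ~(~c -> c), 1
9. ~c, 1
Accessibility: 0R0, 0R1, 1R0, 1R1
Branch closes: c and ~c both at 1.
Every branch of the negation's tableau closes; the branch above is one of them.

Valid in B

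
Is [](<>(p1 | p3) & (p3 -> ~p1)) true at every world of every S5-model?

No, not valid

Tableau for the negation ~[](<>(p1 | p3) & (p3 -> ~p1)):
1. ~[](<>(p1 | p3) & (p3 -> ~p1)), 0
2. ~(<>(p1 | p3) & (p3 -> ~p1)), 1
3. ~(p3 -> ~p1), 1
4. p3, 1
5. p1, 1
Accessibility: 0R0, 0R1, 1R0, 1R1
The negation has an open branch (countermodel exists).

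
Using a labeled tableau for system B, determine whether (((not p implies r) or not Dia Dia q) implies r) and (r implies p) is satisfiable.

1. (((not p implies r) or not Dia Dia q) implies r) and (r implies p), w0
2. ((not p implies r) or not Dia Dia q) implies r, w0   [and-rule on 1]
3. r implies p, w0   [and-rule on 1]
4. r, w0   [implies-rule on 2 (branches; this branch)]
5. p, w0   [implies-rule on 3 (branches; this branch)]
Accessibility: w0Rw0

Yes, satisfiable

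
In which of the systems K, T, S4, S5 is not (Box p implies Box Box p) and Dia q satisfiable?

K, T

T-tableau for the formula:
1. not (Box p implies Box Box p) and Dia q, w0
2. not (Box p implies Box Box p), w0
3. Dia q, w0
4. Box p, w0
5. not Box Box p, w0
6. p, w0
7. q, w1
8. p, w1
9. not Box p, w2
10. p, w2
11. not p, w3
Accessibility: w0Rw0, w0Rw1, w0Rw2, w1Rw1, w2Rw2, w2Rw3, w3Rw3
Complete open branch: satisfiable in T, hence also in K (this T-model is also a K-model).
S4-tableau for the formula:
1. not (Box p implies Box Box p) and Dia q, w0
2. not (Box p implies Box Box p), w0
3. Dia q, w0
4. Box p, w0
5. not Box Box p, w0
6. p, w0
7. q, w1
8. p, w1
9. not Box p, w2
10. p, w2
11. not p, w3
12. p, w3
Accessibility: w0Rw0, w0Rw1, w0Rw2, w0Rw3, w1Rw1, w2Rw2, w2Rw3, w3Rw3
Branch closes: p and not p both at w3.
Every branch closes (one shown): unsatisfiable in S4, hence also in S5 (every S5-frame is an S4-frame).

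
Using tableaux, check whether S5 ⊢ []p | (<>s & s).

No, not valid

Tableau for the negation ~([]p | (<>s & s)):
1. ~([]p | (<>s & s)), 0
2. ~[]p, 0
3. ~(<>s & s), 0
4. ~s, 0
5. ~p, 1
Accessibility: 0R0, 0R1, 1R0, 1R1
The negation has an open branch (countermodel exists).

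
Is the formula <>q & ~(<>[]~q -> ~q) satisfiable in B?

No, unsatisfiable

1. <>q & ~(<>[]~q -> ~q), 0
2. <>q, 0
3. ~(<>[]~q -> ~q), 0
4. <>[]~q, 0
5. q, 0
6. q, 1
7. []~q, 2
8. ~q, 0
Accessibility: 0R0, 0R1, 0R2, 1R0, 1R1, 2R0, 2R2
Branch closes: q and ~q both at 0.
Every branch closes; the branch above is one of them.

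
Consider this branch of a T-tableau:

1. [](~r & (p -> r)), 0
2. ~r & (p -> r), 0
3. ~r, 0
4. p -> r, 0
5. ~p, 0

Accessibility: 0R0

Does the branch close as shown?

Not closed

No atom appears with both signs at the same world.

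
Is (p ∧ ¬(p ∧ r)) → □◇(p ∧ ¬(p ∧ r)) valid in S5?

Tableau for the negation ¬((p ∧ ¬(p ∧ r)) → □◇(p ∧ ¬(p ∧ r))):
1. ¬((p ∧ ¬(p ∧ r)) → □◇(p ∧ ¬(p ∧ r))), u
2. p ∧ ¬(p ∧ r), u
3. ¬□◇(p ∧ ¬(p ∧ r)), u
4. p, u
5. ¬(p ∧ r), u
6. ¬r, u
7. ¬◇(p ∧ ¬(p ∧ r)), v
8. ¬(p ∧ ¬(p ∧ r)), u
9. ¬(p ∧ ¬(p ∧ r)), v
10. p ∧ r, u
11. r, u
Accessibility: uRu, uRv, vRu, vRv
Branch closes: r and ¬r both at u.
All branches of the negation close; one closing branch shown above.

Valid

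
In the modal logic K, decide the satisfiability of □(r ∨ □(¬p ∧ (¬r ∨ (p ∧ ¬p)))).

Satisfiable

1. □(r ∨ □(¬p ∧ (¬r ∨ (p ∧ ¬p)))), w0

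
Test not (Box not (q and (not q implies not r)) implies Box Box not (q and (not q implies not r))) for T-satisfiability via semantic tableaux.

Satisfiable

1. not (Box not (q and (not q implies not r)) implies Box Box not (q and (not q implies not r))), w0
2. Box not (q and (not q implies not r)), w0
3. not Box Box not (q and (not q implies not r)), w0
4. not (q and (not q implies not r)), w0
5. not (not q implies not r), w0
6. not q, w0
7. r, w0
8. not Box not (q and (not q implies not r)), w1
9. not (q and (not q implies not r)), w1
10. not (not q implies not r), w1
11. not q, w1
12. r, w1
13. q and (not q implies not r), w2
14. q, w2
15. not q implies not r, w2
16. not r, w2
Accessibility: w0Rw0, w0Rw1, w1Rw1, w1Rw2, w2Rw2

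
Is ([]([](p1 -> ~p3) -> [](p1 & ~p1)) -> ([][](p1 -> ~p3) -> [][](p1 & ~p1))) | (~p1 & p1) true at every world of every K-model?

Valid

Tableau for the negation ~(([]([](p1 -> ~p3) -> [](p1 & ~p1)) -> ([][](p1 -> ~p3) -> [][](p1 & ~p1))) | (~p1 & p1)):
1. ~(([]([](p1 -> ~p3) -> [](p1 & ~p1)) -> ([][](p1 -> ~p3) -> [][](p1 & ~p1))) | (~p1 & p1)), 0
2. ~([]([](p1 -> ~p3) -> [](p1 & ~p1)) -> ([][](p1 -> ~p3) -> [][](p1 & ~p1))), 0
3. ~(~p1 & p1), 0
4. []([](p1 -> ~p3) -> [](p1 & ~p1)), 0
5. ~([][](p1 -> ~p3) -> [][](p1 & ~p1)), 0
6. [][](p1 -> ~p3), 0
7. ~[][](p1 & ~p1), 0
8. ~p1, 0
9. ~[](p1 & ~p1), 1
10. [](p1 -> ~p3) -> [](p1 & ~p1), 1
11. [](p1 -> ~p3), 1
12. ~[](p1 -> ~p3), 1
13. ~(p1 & ~p1), 2
14. p1 -> ~p3, 2
15. p1, 2
16. ~p3, 2
17. ~(p1 -> ~p3), 3
18. p1, 3
19. p3, 3
20. p1 -> ~p3, 3
21. ~p3, 3
Accessibility: 0R1, 1R2, 1R3
Branch closes: p3 and ~p3 both at 3.
Every branch of the negation's tableau closes; the branch above is one of them.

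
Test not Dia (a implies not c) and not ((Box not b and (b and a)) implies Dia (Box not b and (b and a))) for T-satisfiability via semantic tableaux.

1. not Dia (a implies not c) and not ((Box not b and (b and a)) implies Dia (Box not b and (b and a))), 0
2. not Dia (a implies not c), 0
3. not ((Box not b and (b and a)) implies Dia (Box not b and (b and a))), 0
4. Box not b and (b and a), 0
5. not Dia (Box not b and (b and a)), 0
6. Box not b, 0
7. b and a, 0
8. b, 0
9. a, 0
10. not (a implies not c), 0
11. c, 0
12. not (Box not b and (b and a)), 0
13. not b, 0
Accessibility: 0R0
Branch closes: b and not b both at 0.
All branches of the tableau close; one closing branch shown above.

No, unsatisfiable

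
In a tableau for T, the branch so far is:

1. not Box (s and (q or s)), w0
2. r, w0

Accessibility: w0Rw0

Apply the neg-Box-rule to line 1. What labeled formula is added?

a fresh world w1 with w0Rw1, and not (s and (q or s)) at w1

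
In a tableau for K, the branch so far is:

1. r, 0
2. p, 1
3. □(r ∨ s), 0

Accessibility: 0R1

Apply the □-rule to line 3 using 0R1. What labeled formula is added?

r ∨ s, 1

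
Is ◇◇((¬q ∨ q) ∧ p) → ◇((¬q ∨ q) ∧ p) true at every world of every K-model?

Tableau for the negation ¬(◇◇((¬q ∨ q) ∧ p) → ◇((¬q ∨ q) ∧ p)):
1. ¬(◇◇((¬q ∨ q) ∧ p) → ◇((¬q ∨ q) ∧ p)), w0
2. ◇◇((¬q ∨ q) ∧ p), w0
3. ¬◇((¬q ∨ q) ∧ p), w0
4. ◇((¬q ∨ q) ∧ p), w1
5. ¬((¬q ∨ q) ∧ p), w1
6. ¬p, w1
7. (¬q ∨ q) ∧ p, w2
8. ¬q ∨ q, w2
9. p, w2
10. q, w2
Accessibility: w0Rw1, w1Rw2
The negation has an open branch (countermodel exists).

Invalid (countermodel exists)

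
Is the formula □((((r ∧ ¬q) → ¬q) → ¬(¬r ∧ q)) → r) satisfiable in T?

Satisfiable

1. □((((r ∧ ¬q) → ¬q) → ¬(¬r ∧ q)) → r), 0
2. (((r ∧ ¬q) → ¬q) → ¬(¬r ∧ q)) → r, 0
3. r, 0
Accessibility: 0R0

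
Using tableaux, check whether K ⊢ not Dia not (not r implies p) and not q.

Not valid

Tableau for the negation not (not Dia not (not r implies p) and not q):
1. not (not Dia not (not r implies p) and not q), 0
2. q, 0
The negation has an open branch (countermodel exists).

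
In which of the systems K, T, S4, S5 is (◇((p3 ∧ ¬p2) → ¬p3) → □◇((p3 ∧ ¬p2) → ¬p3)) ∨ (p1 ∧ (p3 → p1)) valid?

S5

S5-tableau for the negation ¬((◇((p3 ∧ ¬p2) → ¬p3) → □◇((p3 ∧ ¬p2) → ¬p3)) ∨ (p1 ∧ (p3 → p1))):
1. ¬((◇((p3 ∧ ¬p2) → ¬p3) → □◇((p3 ∧ ¬p2) → ¬p3)) ∨ (p1 ∧ (p3 → p1))), w0
2. ¬(◇((p3 ∧ ¬p2) → ¬p3) → □◇((p3 ∧ ¬p2) → ¬p3)), w0   [¬∨-rule on 1]
3. ¬(p1 ∧ (p3 → p1)), w0   [¬∨-rule on 1]
4. ◇((p3 ∧ ¬p2) → ¬p3), w0   [¬→-rule on 2]
5. ¬□◇((p3 ∧ ¬p2) → ¬p3), w0   [¬→-rule on 2]
6. ¬(p3 → p1), w0   [¬∧-rule on 3 (branches; this branch)]
7. p3, w0   [¬→-rule on 6]
8. ¬p1, w0   [¬→-rule on 6]
9. (p3 ∧ ¬p2) → ¬p3, w1   [◇-rule on 4: fresh world w1, w0Rw1]
10. ¬(p3 ∧ ¬p2), w1   [→-rule on 9 (branches; this branch)]
11. p2, w1   [¬∧-rule on 10 (branches; this branch)]
12. ¬◇((p3 ∧ ¬p2) → ¬p3), w2   [¬□-rule on 5: fresh world w2, w0Rw2]
13. ¬((p3 ∧ ¬p2) → ¬p3), w0   [¬◇-rule on 12 via w2Rw0]
14. p3 ∧ ¬p2, w0   [¬→-rule on 13]
15. ¬p2, w0   [∧-rule on 14]
16. ¬((p3 ∧ ¬p2) → ¬p3), w1   [¬◇-rule on 12 via w2Rw1]
17. p3 ∧ ¬p2, w1   [¬→-rule on 16]
18. p3, w1   [¬→-rule on 16]
19. ¬p2, w1   [∧-rule on 17]
Accessibility: w0Rw0, w0Rw1, w0Rw2, w1Rw0, w1Rw1, w1Rw2, w2Rw0, w2Rw1, w2Rw2
Branch closes: p2 and ¬p2 both at w1.
Every branch closes (one shown): valid in S5.
S4-tableau for the negation ¬((◇((p3 ∧ ¬p2) → ¬p3) → □◇((p3 ∧ ¬p2) → ¬p3)) ∨ (p1 ∧ (p3 → p1))):
1. ¬((◇((p3 ∧ ¬p2) → ¬p3) → □◇((p3 ∧ ¬p2) → ¬p3)) ∨ (p1 ∧ (p3 → p1))), w0
2. ¬(◇((p3 ∧ ¬p2) → ¬p3) → □◇((p3 ∧ ¬p2) → ¬p3)), w0   [¬∨-rule on 1]
3. ¬(p1 ∧ (p3 → p1)), w0   [¬∨-rule on 1]
4. ◇((p3 ∧ ¬p2) → ¬p3), w0   [¬→-rule on 2]
5. ¬□◇((p3 ∧ ¬p2) → ¬p3), w0   [¬→-rule on 2]
6. ¬(p3 → p1), w0   [¬∧-rule on 3 (branches; this branch)]
7. p3, w0   [¬→-rule on 6]
8. ¬p1, w0   [¬→-rule on 6]
9. (p3 ∧ ¬p2) → ¬p3, w1   [◇-rule on 4: fresh world w1, w0Rw1]
10. ¬p3, w1   [→-rule on 9 (branches; this branch)]
11. ¬◇((p3 ∧ ¬p2) → ¬p3), w2   [¬□-rule on 5: fresh world w2, w0Rw2]
12. ¬((p3 ∧ ¬p2) → ¬p3), w2   [¬◇-rule on 11 via w2Rw2]
13. p3 ∧ ¬p2, w2   [¬→-rule on 12]
14. p3, w2   [¬→-rule on 12]
15. ¬p2, w2   [∧-rule on 13]
Accessibility: w0Rw0, w0Rw1, w0Rw2, w1Rw1, w2Rw2
Complete open branch: countermodel on an S4-frame, so not valid in S4, nor in K, T (the same frame is also a K-frame and a T-frame).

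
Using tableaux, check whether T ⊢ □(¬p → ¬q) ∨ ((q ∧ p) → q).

Tableau for the negation ¬(□(¬p → ¬q) ∨ ((q ∧ p) → q)):
1. ¬(□(¬p → ¬q) ∨ ((q ∧ p) → q)), u
2. ¬□(¬p → ¬q), u
3. ¬((q ∧ p) → q), u
4. q ∧ p, u
5. ¬q, u
6. q, u
7. p, u
Accessibility: uRu
Branch closes: q and ¬q both at u.
All branches of the negation close; one closing branch shown above.

Valid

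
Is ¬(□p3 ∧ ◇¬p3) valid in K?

Tableau for the negation □p3 ∧ ◇¬p3:
1. □p3 ∧ ◇¬p3, u
2. □p3, u
3. ◇¬p3, u
4. ¬p3, v
5. p3, v
Accessibility: uRv
Branch closes: p3 and ¬p3 both at v.
All branches of the negation close; one closing branch shown above.

Valid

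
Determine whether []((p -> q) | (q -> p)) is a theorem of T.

Valid in T

Tableau for the negation ~[]((p -> q) | (q -> p)):
1. ~[]((p -> q) | (q -> p)), u
2. ~((p -> q) | (q -> p)), v   [~[]-rule on 1: fresh world v, uRv]
3. ~(p -> q), v   [~|-rule on 2]
4. ~(q -> p), v   [~|-rule on 2]
5. p, v   [~->-rule on 3]
6. ~q, v   [~->-rule on 3]
7. q, v   [~->-rule on 4]
8. ~p, v   [~->-rule on 4]
Accessibility: uRu, uRv, vRv
Branch closes: q and ~q both at v.
Every branch of the negation's tableau closes; the branch above is one of them.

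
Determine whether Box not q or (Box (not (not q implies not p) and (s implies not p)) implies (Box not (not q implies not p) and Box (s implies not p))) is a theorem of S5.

Yes, valid

Tableau for the negation not (Box not q or (Box (not (not q implies not p) and (s implies not p)) implies (Box not (not q implies not p) and Box (s implies not p)))):
1. not (Box not q or (Box (not (not q implies not p) and (s implies not p)) implies (Box not (not q implies not p) and Box (s implies not p)))), 0
2. not Box not q, 0
3. not (Box (not (not q implies not p) and (s implies not p)) implies (Box not (not q implies not p) and Box (s implies not p))), 0
4. Box (not (not q implies not p) and (s implies not p)), 0
5. not (Box not (not q implies not p) and Box (s implies not p)), 0
6. not (not q implies not p) and (s implies not p), 0
7. not (not q implies not p), 0
8. s implies not p, 0
9. not q, 0
10. p, 0
11. not Box (s implies not p), 0
12. not s, 0
13. q, 1
14. not (not q implies not p) and (s implies not p), 1
15. not (not q implies not p), 1
16. s implies not p, 1
17. not q, 1
18. p, 1
Accessibility: 0R0, 0R1, 1R0, 1R1
Branch closes: q and not q both at 1.
All branches of the negation close; one closing branch shown above.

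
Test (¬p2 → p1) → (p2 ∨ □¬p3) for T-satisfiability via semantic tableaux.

1. (¬p2 → p1) → (p2 ∨ □¬p3), 0
2. p2 ∨ □¬p3, 0
3. □¬p3, 0
4. ¬p3, 0
Accessibility: 0R0

Yes, satisfiable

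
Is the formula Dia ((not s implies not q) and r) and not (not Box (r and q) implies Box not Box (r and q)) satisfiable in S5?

Unsatisfiable (every branch closes)

1. Dia ((not s implies not q) and r) and not (not Box (r and q) implies Box not Box (r and q)), u
2. Dia ((not s implies not q) and r), u
3. not (not Box (r and q) implies Box not Box (r and q)), u
4. not Box (r and q), u
5. not Box not Box (r and q), u
6. (not s implies not q) and r, v
7. not s implies not q, v
8. r, v
9. s, v
10. not (r and q), w
11. not q, w
12. Box (r and q), x
13. r and q, u
14. r, u
15. q, u
16. r and q, v
17. q, v
18. r and q, w
19. r, w
20. q, w
Accessibility: uRu, uRv, uRw, uRx, vRu, vRv, vRw, vRx, wRu, wRv, wRw, wRx, xRu, xRv, xRw, xRx
Branch closes: q and not q both at w.
Every branch closes; the branch above is one of them.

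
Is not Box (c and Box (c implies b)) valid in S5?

Tableau for the negation Box (c and Box (c implies b)):
1. Box (c and Box (c implies b)), u
2. c and Box (c implies b), u   [Box-rule on 1 via uRu]
3. c, u   [and-rule on 2]
4. Box (c implies b), u   [and-rule on 2]
5. c implies b, u   [Box-rule on 4 via uRu]
6. b, u   [implies-rule on 5 (branches; this branch)]
Accessibility: uRu
The negation has an open branch (countermodel exists).

Not valid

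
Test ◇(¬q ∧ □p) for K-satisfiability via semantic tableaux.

1. ◇(¬q ∧ □p), u
2. ¬q ∧ □p, v
3. ¬q, v
4. □p, v
Accessibility: uRv

Yes, satisfiable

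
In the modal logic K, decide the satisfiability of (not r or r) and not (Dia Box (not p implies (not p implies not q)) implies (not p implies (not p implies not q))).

Satisfiable

1. (not r or r) and not (Dia Box (not p implies (not p implies not q)) implies (not p implies (not p implies not q))), u
2. not r or r, u
3. not (Dia Box (not p implies (not p implies not q)) implies (not p implies (not p implies not q))), u
4. Dia Box (not p implies (not p implies not q)), u
5. not (not p implies (not p implies not q)), u
6. not p, u
7. not (not p implies not q), u
8. q, u
9. r, u
10. Box (not p implies (not p implies not q)), v
Accessibility: uRv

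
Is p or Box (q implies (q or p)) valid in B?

Valid in B

Tableau for the negation not (p or Box (q implies (q or p))):
1. not (p or Box (q implies (q or p))), w0
2. not p, w0   [neg-or-rule on 1]
3. not Box (q implies (q or p)), w0   [neg-or-rule on 1]
4. not (q implies (q or p)), w1   [neg-Box-rule on 3: fresh world w1, w0Rw1]
5. q, w1   [neg-implies-rule on 4]
6. not (q or p), w1   [neg-implies-rule on 4]
7. not q, w1   [neg-or-rule on 6]
8. not p, w1   [neg-or-rule on 6]
Accessibility: w0Rw0, w0Rw1, w1Rw0, w1Rw1
Branch closes: q and not q both at w1.
All branches of the negation close; one closing branch shown above.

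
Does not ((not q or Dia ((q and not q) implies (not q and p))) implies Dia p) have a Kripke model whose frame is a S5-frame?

1. not ((not q or Dia ((q and not q) implies (not q and p))) implies Dia p), 0
2. not q or Dia ((q and not q) implies (not q and p)), 0   [neg-implies-rule on 1]
3. not Dia p, 0   [neg-implies-rule on 1]
4. not p, 0   [neg-Dia-rule on 3 via 0R0]
5. Dia ((q and not q) implies (not q and p)), 0   [or-rule on 2 (branches; this branch)]
6. (q and not q) implies (not q and p), 1   [Dia-rule on 5: fresh world 1, 0R1]
7. not p, 1   [neg-Dia-rule on 3 via 0R1]
8. not (q and not q), 1   [implies-rule on 6 (branches; this branch)]
9. q, 1   [neg-and-rule on 8 (branches; this branch)]
Accessibility: 0R0, 0R1, 1R0, 1R1

Satisfiable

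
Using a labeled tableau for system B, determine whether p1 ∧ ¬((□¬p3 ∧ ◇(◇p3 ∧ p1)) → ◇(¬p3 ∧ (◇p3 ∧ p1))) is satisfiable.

Unsatisfiable

1. p1 ∧ ¬((□¬p3 ∧ ◇(◇p3 ∧ p1)) → ◇(¬p3 ∧ (◇p3 ∧ p1))), w0
2. p1, w0
3. ¬((□¬p3 ∧ ◇(◇p3 ∧ p1)) → ◇(¬p3 ∧ (◇p3 ∧ p1))), w0
4. □¬p3 ∧ ◇(◇p3 ∧ p1), w0
5. ¬◇(¬p3 ∧ (◇p3 ∧ p1)), w0
6. □¬p3, w0
7. ◇(◇p3 ∧ p1), w0
8. ¬(¬p3 ∧ (◇p3 ∧ p1)), w0
9. ¬p3, w0
10. ¬(◇p3 ∧ p1), w0
11. ¬◇p3, w0
12. ◇p3 ∧ p1, w1
13. ◇p3, w1
14. p1, w1
15. ¬(¬p3 ∧ (◇p3 ∧ p1)), w1
16. ¬p3, w1
17. ¬(◇p3 ∧ p1), w1
18. ¬◇p3, w1
19. p3, w2
20. ¬p3, w2
Accessibility: w0Rw0, w0Rw1, w1Rw0, w1Rw1, w1Rw2, w2Rw1, w2Rw2
Branch closes: p3 and ¬p3 both at w2.
All branches of the tableau close; one closing branch shown above.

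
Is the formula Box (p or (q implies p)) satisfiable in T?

Satisfiable

1. Box (p or (q implies p)), w0
2. p or (q implies p), w0
3. q implies p, w0
4. p, w0
Accessibility: w0Rw0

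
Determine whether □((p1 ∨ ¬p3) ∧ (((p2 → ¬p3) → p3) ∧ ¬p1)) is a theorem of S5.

Invalid (countermodel exists)

Tableau for the negation ¬□((p1 ∨ ¬p3) ∧ (((p2 → ¬p3) → p3) ∧ ¬p1)):
1. ¬□((p1 ∨ ¬p3) ∧ (((p2 → ¬p3) → p3) ∧ ¬p1)), 0
2. ¬((p1 ∨ ¬p3) ∧ (((p2 → ¬p3) → p3) ∧ ¬p1)), 1   [¬□-rule on 1: fresh world 1, 0R1]
3. ¬(((p2 → ¬p3) → p3) ∧ ¬p1), 1   [¬∧-rule on 2 (branches; this branch)]
4. p1, 1   [¬∧-rule on 3 (branches; this branch)]
Accessibility: 0R0, 0R1, 1R0, 1R1
The negation has an open branch (countermodel exists).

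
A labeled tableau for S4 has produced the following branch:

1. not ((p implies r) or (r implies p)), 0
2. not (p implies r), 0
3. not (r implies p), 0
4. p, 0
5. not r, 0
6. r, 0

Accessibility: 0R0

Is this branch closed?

Both r and not r appear at 0.

Yes, closed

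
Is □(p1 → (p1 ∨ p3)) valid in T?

Tableau for the negation ¬□(p1 → (p1 ∨ p3)):
1. ¬□(p1 → (p1 ∨ p3)), w0
2. ¬(p1 → (p1 ∨ p3)), w1
3. p1, w1
4. ¬(p1 ∨ p3), w1
5. ¬p1, w1
6. ¬p3, w1
Accessibility: w0Rw0, w0Rw1, w1Rw1
Branch closes: p1 and ¬p1 both at w1.
Every branch of the negation's tableau closes; the branch above is one of them.

Yes, valid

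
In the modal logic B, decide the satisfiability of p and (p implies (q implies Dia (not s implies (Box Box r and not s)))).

1. p and (p implies (q implies Dia (not s implies (Box Box r and not s)))), w0
2. p, w0
3. p implies (q implies Dia (not s implies (Box Box r and not s))), w0
4. q implies Dia (not s implies (Box Box r and not s)), w0
5. Dia (not s implies (Box Box r and not s)), w0
6. not s implies (Box Box r and not s), w1
7. Box Box r and not s, w1
8. Box Box r, w1
9. not s, w1
10. Box r, w0
11. Box r, w1
12. r, w0
13. r, w1
Accessibility: w0Rw0, w0Rw1, w1Rw0, w1Rw1

Satisfiable (open branch found)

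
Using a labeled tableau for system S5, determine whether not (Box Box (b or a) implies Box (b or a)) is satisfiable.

1. not (Box Box (b or a) implies Box (b or a)), w0
2. Box Box (b or a), w0   [neg-implies-rule on 1]
3. not Box (b or a), w0   [neg-implies-rule on 1]
4. Box (b or a), w0   [Box-rule on 2 via w0Rw0]
5. b or a, w0   [Box-rule on 4 via w0Rw0]
6. a, w0   [or-rule on 5 (branches; this branch)]
7. not (b or a), w1   [neg-Box-rule on 3: fresh world w1, w0Rw1]
8. not b, w1   [neg-or-rule on 7]
9. not a, w1   [neg-or-rule on 7]
10. Box (b or a), w1   [Box-rule on 2 via w0Rw1]
11. b or a, w1   [Box-rule on 4 via w0Rw1]
12. a, w1   [or-rule on 11 (branches; this branch)]
Accessibility: w0Rw0, w0Rw1, w1Rw0, w1Rw1
Branch closes: a and not a both at w1.
Every branch closes; the branch above is one of them.

No, unsatisfiable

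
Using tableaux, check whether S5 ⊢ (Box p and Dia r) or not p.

No, not valid

Tableau for the negation not ((Box p and Dia r) or not p):
1. not ((Box p and Dia r) or not p), u
2. not (Box p and Dia r), u
3. p, u
4. not Dia r, u
5. not r, u
Accessibility: uRu
The negation has an open branch (countermodel exists).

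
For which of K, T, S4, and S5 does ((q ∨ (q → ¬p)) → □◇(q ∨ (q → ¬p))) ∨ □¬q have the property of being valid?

T, S4, S5

K-tableau for the negation ¬(((q ∨ (q → ¬p)) → □◇(q ∨ (q → ¬p))) ∨ □¬q):
1. ¬(((q ∨ (q → ¬p)) → □◇(q ∨ (q → ¬p))) ∨ □¬q), u
2. ¬((q ∨ (q → ¬p)) → □◇(q ∨ (q → ¬p))), u
3. ¬□¬q, u
4. q ∨ (q → ¬p), u
5. ¬□◇(q ∨ (q → ¬p)), u
6. q → ¬p, u
7. ¬p, u
8. q, v
9. ¬◇(q ∨ (q → ¬p)), w
Accessibility: uRv, uRw
Complete open branch: countermodel on a K-frame, so not valid in K.
T-tableau for the negation ¬(((q ∨ (q → ¬p)) → □◇(q ∨ (q → ¬p))) ∨ □¬q):
1. ¬(((q ∨ (q → ¬p)) → □◇(q ∨ (q → ¬p))) ∨ □¬q), u
2. ¬((q ∨ (q → ¬p)) → □◇(q ∨ (q → ¬p))), u
3. ¬□¬q, u
4. q ∨ (q → ¬p), u
5. ¬□◇(q ∨ (q → ¬p)), u
6. q → ¬p, u
7. ¬p, u
8. q, v
9. ¬◇(q ∨ (q → ¬p)), w
10. ¬(q ∨ (q → ¬p)), w
11. ¬q, w
12. ¬(q → ¬p), w
13. q, w
14. p, w
Accessibility: uRu, uRv, uRw, vRv, wRw
Branch closes: q and ¬q both at w.
Every branch closes (one shown): valid in T, hence also in S4, S5 (every theorem of T is a theorem of S4 and S5).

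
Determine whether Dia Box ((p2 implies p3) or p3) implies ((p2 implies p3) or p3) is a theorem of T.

Tableau for the negation not (Dia Box ((p2 implies p3) or p3) implies ((p2 implies p3) or p3)):
1. not (Dia Box ((p2 implies p3) or p3) implies ((p2 implies p3) or p3)), w0
2. Dia Box ((p2 implies p3) or p3), w0   [neg-implies-rule on 1]
3. not ((p2 implies p3) or p3), w0   [neg-implies-rule on 1]
4. not (p2 implies p3), w0   [neg-or-rule on 3]
5. not p3, w0   [neg-or-rule on 3]
6. p2, w0   [neg-implies-rule on 4]
7. Box ((p2 implies p3) or p3), w1   [Dia-rule on 2: fresh world w1, w0Rw1]
8. (p2 implies p3) or p3, w1   [Box-rule on 7 via w1Rw1]
9. p3, w1   [or-rule on 8 (branches; this branch)]
Accessibility: w0Rw0, w0Rw1, w1Rw1
The negation has an open branch (countermodel exists).

No, not valid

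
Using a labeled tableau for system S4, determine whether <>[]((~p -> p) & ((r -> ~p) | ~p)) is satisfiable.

Satisfiable

1. <>[]((~p -> p) & ((r -> ~p) | ~p)), 0
2. []((~p -> p) & ((r -> ~p) | ~p)), 1
3. (~p -> p) & ((r -> ~p) | ~p), 1
4. ~p -> p, 1
5. (r -> ~p) | ~p, 1
6. p, 1
7. r -> ~p, 1
8. ~r, 1
Accessibility: 0R0, 0R1, 1R1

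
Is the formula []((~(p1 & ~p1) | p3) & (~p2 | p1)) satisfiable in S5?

1. []((~(p1 & ~p1) | p3) & (~p2 | p1)), w0
2. (~(p1 & ~p1) | p3) & (~p2 | p1), w0
3. ~(p1 & ~p1) | p3, w0
4. ~p2 | p1, w0
5. p3, w0
6. p1, w0
Accessibility: w0Rw0

Yes, satisfiable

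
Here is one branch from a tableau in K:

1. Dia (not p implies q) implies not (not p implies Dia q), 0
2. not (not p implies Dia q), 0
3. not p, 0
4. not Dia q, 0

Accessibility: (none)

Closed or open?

No, open

No atom appears with both signs at the same world.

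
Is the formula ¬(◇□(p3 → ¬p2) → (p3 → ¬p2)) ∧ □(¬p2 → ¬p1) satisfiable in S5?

Unsatisfiable (every branch closes)

1. ¬(◇□(p3 → ¬p2) → (p3 → ¬p2)) ∧ □(¬p2 → ¬p1), 0
2. ¬(◇□(p3 → ¬p2) → (p3 → ¬p2)), 0
3. □(¬p2 → ¬p1), 0
4. ◇□(p3 → ¬p2), 0
5. ¬(p3 → ¬p2), 0
6. p3, 0
7. p2, 0
8. ¬p2 → ¬p1, 0
9. ¬p1, 0
10. □(p3 → ¬p2), 1
11. ¬p2 → ¬p1, 1
12. p3 → ¬p2, 0
13. p3 → ¬p2, 1
14. ¬p1, 1
15. ¬p2, 0
Accessibility: 0R0, 0R1, 1R0, 1R1
Branch closes: p2 and ¬p2 both at 0.
(One branch shown.) All branches close.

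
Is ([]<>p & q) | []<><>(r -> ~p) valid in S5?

Tableau for the negation ~(([]<>p & q) | []<><>(r -> ~p)):
1. ~(([]<>p & q) | []<><>(r -> ~p)), 0
2. ~([]<>p & q), 0   [~|-rule on 1]
3. ~[]<><>(r -> ~p), 0   [~|-rule on 1]
4. ~q, 0   [~&-rule on 2 (branches; this branch)]
5. ~<><>(r -> ~p), 1   [~[]-rule on 3: fresh world 1, 0R1]
6. ~<>(r -> ~p), 0   [~<>-rule on 5 via 1R0]
7. ~<>(r -> ~p), 1   [~<>-rule on 5 via 1R1]
8. ~(r -> ~p), 0   [~<>-rule on 6 via 0R0]
9. r, 0   [~->-rule on 8]
10. p, 0   [~->-rule on 8]
11. ~(r -> ~p), 1   [~<>-rule on 6 via 0R1]
12. r, 1   [~->-rule on 11]
13. p, 1   [~->-rule on 11]
Accessibility: 0R0, 0R1, 1R0, 1R1
The negation has an open branch (countermodel exists).

No, not valid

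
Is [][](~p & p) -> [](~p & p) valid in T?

Yes, valid

Tableau for the negation ~([][](~p & p) -> [](~p & p)):
1. ~([][](~p & p) -> [](~p & p)), 0
2. [][](~p & p), 0
3. ~[](~p & p), 0
4. [](~p & p), 0
5. ~p & p, 0
6. ~p, 0
7. p, 0
Accessibility: 0R0
Branch closes: p and ~p both at 0.
All branches of the negation close; one closing branch shown above.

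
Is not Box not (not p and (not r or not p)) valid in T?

Tableau for the negation Box not (not p and (not r or not p)):
1. Box not (not p and (not r or not p)), 0
2. not (not p and (not r or not p)), 0
3. not (not r or not p), 0
4. r, 0
5. p, 0
Accessibility: 0R0
The negation has an open branch (countermodel exists).

No, not valid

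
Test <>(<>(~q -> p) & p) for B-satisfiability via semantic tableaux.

1. <>(<>(~q -> p) & p), 0
2. <>(~q -> p) & p, 1   [<>-rule on 1: fresh world 1, 0R1]
3. <>(~q -> p), 1   [&-rule on 2]
4. p, 1   [&-rule on 2]
5. ~q -> p, 2   [<>-rule on 3: fresh world 2, 1R2]
6. p, 2   [->-rule on 5 (branches; this branch)]
Accessibility: 0R0, 0R1, 1R0, 1R1, 1R2, 2R1, 2R2

Satisfiable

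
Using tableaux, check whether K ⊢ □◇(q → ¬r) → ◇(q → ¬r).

No, not valid

Tableau for the negation ¬(□◇(q → ¬r) → ◇(q → ¬r)):
1. ¬(□◇(q → ¬r) → ◇(q → ¬r)), u
2. □◇(q → ¬r), u   [¬→-rule on 1]
3. ¬◇(q → ¬r), u   [¬→-rule on 1]
The negation has an open branch (countermodel exists).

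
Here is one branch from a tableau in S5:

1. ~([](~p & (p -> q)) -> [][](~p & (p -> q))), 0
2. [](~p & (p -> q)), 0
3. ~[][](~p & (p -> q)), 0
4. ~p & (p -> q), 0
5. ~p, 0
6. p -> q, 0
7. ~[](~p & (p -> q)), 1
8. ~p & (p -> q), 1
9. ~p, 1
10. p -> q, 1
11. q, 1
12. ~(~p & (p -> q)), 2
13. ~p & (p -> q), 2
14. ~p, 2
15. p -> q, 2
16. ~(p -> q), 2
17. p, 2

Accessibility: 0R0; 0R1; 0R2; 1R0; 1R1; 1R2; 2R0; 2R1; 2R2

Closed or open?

Both p and ~p appear at 2.

Closed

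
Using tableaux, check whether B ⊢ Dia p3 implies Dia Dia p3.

Valid

Tableau for the negation not (Dia p3 implies Dia Dia p3):
1. not (Dia p3 implies Dia Dia p3), 0
2. Dia p3, 0   [neg-implies-rule on 1]
3. not Dia Dia p3, 0   [neg-implies-rule on 1]
4. not Dia p3, 0   [neg-Dia-rule on 3 via 0R0]
5. not p3, 0   [neg-Dia-rule on 4 via 0R0]
6. p3, 1   [Dia-rule on 2: fresh world 1, 0R1]
7. not Dia p3, 1   [neg-Dia-rule on 3 via 0R1]
8. not p3, 1   [neg-Dia-rule on 4 via 0R1]
Accessibility: 0R0, 0R1, 1R0, 1R1
Branch closes: p3 and not p3 both at 1.
All branches of the negation close; one closing branch shown above.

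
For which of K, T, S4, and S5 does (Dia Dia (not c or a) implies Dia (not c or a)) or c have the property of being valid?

K-tableau for the negation not ((Dia Dia (not c or a) implies Dia (not c or a)) or c):
1. not ((Dia Dia (not c or a) implies Dia (not c or a)) or c), 0
2. not (Dia Dia (not c or a) implies Dia (not c or a)), 0
3. not c, 0
4. Dia Dia (not c or a), 0
5. not Dia (not c or a), 0
6. Dia (not c or a), 1
7. not (not c or a), 1
8. c, 1
9. not a, 1
10. not c or a, 2
11. a, 2
Accessibility: 0R1, 1R2
Complete open branch: countermodel on a K-frame, so not valid in K.
T-tableau for the negation not ((Dia Dia (not c or a) implies Dia (not c or a)) or c):
1. not ((Dia Dia (not c or a) implies Dia (not c or a)) or c), 0
2. not (Dia Dia (not c or a) implies Dia (not c or a)), 0
3. not c, 0
4. Dia Dia (not c or a), 0
5. not Dia (not c or a), 0
6. not (not c or a), 0
7. c, 0
8. not a, 0
Accessibility: 0R0
Branch closes: c and not c both at 0.
Every branch closes (one shown): valid in T, hence also in S4, S5 (every theorem of T is a theorem of S4 and S5).

T, S4, S5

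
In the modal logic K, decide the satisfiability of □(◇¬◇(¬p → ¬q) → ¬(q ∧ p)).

Satisfiable (open branch found)

1. □(◇¬◇(¬p → ¬q) → ¬(q ∧ p)), 0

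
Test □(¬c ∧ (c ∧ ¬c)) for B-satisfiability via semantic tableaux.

No, unsatisfiable

1. □(¬c ∧ (c ∧ ¬c)), 0
2. ¬c ∧ (c ∧ ¬c), 0   [□-rule on 1 via 0R0]
3. ¬c, 0   [∧-rule on 2]
4. c ∧ ¬c, 0   [∧-rule on 2]
5. c, 0   [∧-rule on 4]
Accessibility: 0R0
Branch closes: c and ¬c both at 0.
All branches of the tableau close; one closing branch shown above.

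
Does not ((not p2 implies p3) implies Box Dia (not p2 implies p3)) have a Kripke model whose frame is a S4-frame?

1. not ((not p2 implies p3) implies Box Dia (not p2 implies p3)), 0
2. not p2 implies p3, 0
3. not Box Dia (not p2 implies p3), 0
4. p3, 0
5. not Dia (not p2 implies p3), 1
6. not (not p2 implies p3), 1
7. not p2, 1
8. not p3, 1
Accessibility: 0R0, 0R1, 1R1

Yes, satisfiable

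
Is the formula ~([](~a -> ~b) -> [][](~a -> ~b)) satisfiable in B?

1. ~([](~a -> ~b) -> [][](~a -> ~b)), 0
2. [](~a -> ~b), 0
3. ~[][](~a -> ~b), 0
4. ~a -> ~b, 0
5. ~b, 0
6. ~[](~a -> ~b), 1
7. ~a -> ~b, 1
8. ~b, 1
9. ~(~a -> ~b), 2
10. ~a, 2
11. b, 2
Accessibility: 0R0, 0R1, 1R0, 1R1, 1R2, 2R1, 2R2

Satisfiable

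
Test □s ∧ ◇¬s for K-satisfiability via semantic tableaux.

1. □s ∧ ◇¬s, w0
2. □s, w0   [∧-rule on 1]
3. ◇¬s, w0   [∧-rule on 1]
4. ¬s, w1   [◇-rule on 3: fresh world w1, w0Rw1]
5. s, w1   [□-rule on 2 via w0Rw1]
Accessibility: w0Rw1
Branch closes: s and ¬s both at w1.
(One branch shown.) All branches close.

Unsatisfiable (every branch closes)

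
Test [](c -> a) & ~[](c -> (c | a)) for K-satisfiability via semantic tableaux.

Unsatisfiable

1. [](c -> a) & ~[](c -> (c | a)), w0
2. [](c -> a), w0   [&-rule on 1]
3. ~[](c -> (c | a)), w0   [&-rule on 1]
4. ~(c -> (c | a)), w1   [~[]-rule on 3: fresh world w1, w0Rw1]
5. c, w1   [~->-rule on 4]
6. ~(c | a), w1   [~->-rule on 4]
7. ~c, w1   [~|-rule on 6]
8. ~a, w1   [~|-rule on 6]
Accessibility: w0Rw1
Branch closes: c and ~c both at w1.
Every branch closes; the branch above is one of them.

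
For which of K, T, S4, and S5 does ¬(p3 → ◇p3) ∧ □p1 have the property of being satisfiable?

T-tableau for the formula:
1. ¬(p3 → ◇p3) ∧ □p1, u
2. ¬(p3 → ◇p3), u
3. □p1, u
4. p3, u
5. ¬◇p3, u
6. p1, u
7. ¬p3, u
Accessibility: uRu
Branch closes: p3 and ¬p3 both at u.
Every branch closes (one shown): unsatisfiable in T, hence also in S4, S5 (every S4/S5-frame is a T-frame).
K-tableau for the formula:
1. ¬(p3 → ◇p3) ∧ □p1, u
2. ¬(p3 → ◇p3), u
3. □p1, u
4. p3, u
5. ¬◇p3, u
Complete open branch: satisfiable in K.

K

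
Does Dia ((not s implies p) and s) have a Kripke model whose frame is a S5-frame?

1. Dia ((not s implies p) and s), u
2. (not s implies p) and s, v
3. not s implies p, v
4. s, v
5. p, v
Accessibility: uRu, uRv, vRu, vRv

Yes, satisfiable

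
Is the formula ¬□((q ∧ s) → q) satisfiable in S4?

Unsatisfiable

1. ¬□((q ∧ s) → q), 0
2. ¬((q ∧ s) → q), 1
3. q ∧ s, 1
4. ¬q, 1
5. q, 1
6. s, 1
Accessibility: 0R0, 0R1, 1R1
Branch closes: q and ¬q both at 1.
(One branch shown.) All branches close.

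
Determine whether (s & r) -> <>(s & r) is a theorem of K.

Not valid

Tableau for the negation ~((s & r) -> <>(s & r)):
1. ~((s & r) -> <>(s & r)), u
2. s & r, u
3. ~<>(s & r), u
4. s, u
5. r, u
The negation has an open branch (countermodel exists).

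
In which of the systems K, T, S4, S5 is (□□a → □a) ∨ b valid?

T, S4, S5

K-tableau for the negation ¬((□□a → □a) ∨ b):
1. ¬((□□a → □a) ∨ b), 0
2. ¬(□□a → □a), 0
3. ¬b, 0
4. □□a, 0
5. ¬□a, 0
6. ¬a, 1
7. □a, 1
Accessibility: 0R1
Complete open branch: countermodel on a K-frame, so not valid in K.
T-tableau for the negation ¬((□□a → □a) ∨ b):
1. ¬((□□a → □a) ∨ b), 0
2. ¬(□□a → □a), 0
3. ¬b, 0
4. □□a, 0
5. ¬□a, 0
6. □a, 0
7. a, 0
8. ¬a, 1
9. □a, 1
10. a, 1
Accessibility: 0R0, 0R1, 1R1
Branch closes: a and ¬a both at 1.
Every branch closes (one shown): valid in T, hence also in S4, S5 (every theorem of T is a theorem of S4 and S5).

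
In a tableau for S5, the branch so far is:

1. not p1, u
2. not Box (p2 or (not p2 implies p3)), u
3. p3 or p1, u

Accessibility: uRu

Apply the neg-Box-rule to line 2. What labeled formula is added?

a fresh world v with uRv, and not (p2 or (not p2 implies p3)) at v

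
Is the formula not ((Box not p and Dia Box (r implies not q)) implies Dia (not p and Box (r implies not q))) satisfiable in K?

No, unsatisfiable

1. not ((Box not p and Dia Box (r implies not q)) implies Dia (not p and Box (r implies not q))), w0
2. Box not p and Dia Box (r implies not q), w0
3. not Dia (not p and Box (r implies not q)), w0
4. Box not p, w0
5. Dia Box (r implies not q), w0
6. Box (r implies not q), w1
7. not (not p and Box (r implies not q)), w1
8. not p, w1
9. not Box (r implies not q), w1
10. not (r implies not q), w2
11. r, w2
12. q, w2
13. r implies not q, w2
14. not q, w2
Accessibility: w0Rw1, w1Rw2
Branch closes: q and not q both at w2.
(One branch shown.) All branches close.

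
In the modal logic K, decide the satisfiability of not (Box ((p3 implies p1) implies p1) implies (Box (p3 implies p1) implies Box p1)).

No, unsatisfiable

1. not (Box ((p3 implies p1) implies p1) implies (Box (p3 implies p1) implies Box p1)), w0
2. Box ((p3 implies p1) implies p1), w0
3. not (Box (p3 implies p1) implies Box p1), w0
4. Box (p3 implies p1), w0
5. not Box p1, w0
6. not p1, w1
7. (p3 implies p1) implies p1, w1
8. p3 implies p1, w1
9. not (p3 implies p1), w1
10. p3, w1
11. p1, w1
Accessibility: w0Rw1
Branch closes: p1 and not p1 both at w1.
Every branch closes; the branch above is one of them.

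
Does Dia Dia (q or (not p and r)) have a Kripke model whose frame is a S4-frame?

Satisfiable (open branch found)

1. Dia Dia (q or (not p and r)), 0
2. Dia (q or (not p and r)), 1   [Dia-rule on 1: fresh world 1, 0R1]
3. q or (not p and r), 2   [Dia-rule on 2: fresh world 2, 1R2]
4. not p and r, 2   [or-rule on 3 (branches; this branch)]
5. not p, 2   [and-rule on 4]
6. r, 2   [and-rule on 4]
Accessibility: 0R0, 0R1, 0R2, 1R1, 1R2, 2R2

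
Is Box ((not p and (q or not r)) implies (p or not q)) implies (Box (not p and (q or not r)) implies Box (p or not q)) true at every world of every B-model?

Valid

Tableau for the negation not (Box ((not p and (q or not r)) implies (p or not q)) implies (Box (not p and (q or not r)) implies Box (p or not q))):
1. not (Box ((not p and (q or not r)) implies (p or not q)) implies (Box (not p and (q or not r)) implies Box (p or not q))), u
2. Box ((not p and (q or not r)) implies (p or not q)), u
3. not (Box (not p and (q or not r)) implies Box (p or not q)), u
4. Box (not p and (q or not r)), u
5. not Box (p or not q), u
6. (not p and (q or not r)) implies (p or not q), u
7. not p and (q or not r), u
8. not p, u
9. q or not r, u
10. p or not q, u
11. not r, u
12. not q, u
13. not (p or not q), v
14. not p, v
15. q, v
16. (not p and (q or not r)) implies (p or not q), v
17. not p and (q or not r), v
18. q or not r, v
19. not (not p and (q or not r)), v
20. not r, v
21. not (q or not r), v
22. not q, v
23. r, v
Accessibility: uRu, uRv, vRu, vRv
Branch closes: q and not q both at v.
All branches of the negation close; one closing branch shown above.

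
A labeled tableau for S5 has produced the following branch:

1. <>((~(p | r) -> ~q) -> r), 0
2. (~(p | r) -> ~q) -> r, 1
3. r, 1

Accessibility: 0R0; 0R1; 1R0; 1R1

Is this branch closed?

Open

No world carries both an atom and its negation.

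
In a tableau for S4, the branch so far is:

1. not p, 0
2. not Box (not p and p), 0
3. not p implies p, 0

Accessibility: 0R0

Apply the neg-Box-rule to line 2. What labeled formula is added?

a fresh world 1 with 0R1, and not (not p and p) at 1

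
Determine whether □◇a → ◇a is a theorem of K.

No, not valid

Tableau for the negation ¬(□◇a → ◇a):
1. ¬(□◇a → ◇a), w0
2. □◇a, w0
3. ¬◇a, w0
The negation has an open branch (countermodel exists).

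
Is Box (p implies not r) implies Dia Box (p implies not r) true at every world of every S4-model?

Valid in S4

Tableau for the negation not (Box (p implies not r) implies Dia Box (p implies not r)):
1. not (Box (p implies not r) implies Dia Box (p implies not r)), 0
2. Box (p implies not r), 0   [neg-implies-rule on 1]
3. not Dia Box (p implies not r), 0   [neg-implies-rule on 1]
4. p implies not r, 0   [Box-rule on 2 via 0R0]
5. not Box (p implies not r), 0   [neg-Dia-rule on 3 via 0R0]
6. not r, 0   [implies-rule on 4 (branches; this branch)]
7. not (p implies not r), 1   [neg-Box-rule on 5: fresh world 1, 0R1]
8. p, 1   [neg-implies-rule on 7]
9. r, 1   [neg-implies-rule on 7]
10. p implies not r, 1   [Box-rule on 2 via 0R1]
11. not Box (p implies not r), 1   [neg-Dia-rule on 3 via 0R1]
12. not r, 1   [implies-rule on 10 (branches; this branch)]
Accessibility: 0R0, 0R1, 1R1
Branch closes: r and not r both at 1.
Every branch of the negation's tableau closes; the branch above is one of them.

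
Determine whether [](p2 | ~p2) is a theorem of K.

Valid

Tableau for the negation ~[](p2 | ~p2):
1. ~[](p2 | ~p2), u
2. ~(p2 | ~p2), v   [~[]-rule on 1: fresh world v, uRv]
3. ~p2, v   [~|-rule on 2]
4. p2, v   [~|-rule on 2]
Accessibility: uRv
Branch closes: p2 and ~p2 both at v.
Every branch of the negation's tableau closes; the branch above is one of them.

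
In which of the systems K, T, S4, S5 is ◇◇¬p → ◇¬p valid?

S4, S5

S4-tableau for the negation ¬(◇◇¬p → ◇¬p):
1. ¬(◇◇¬p → ◇¬p), u
2. ◇◇¬p, u
3. ¬◇¬p, u
4. p, u
5. ◇¬p, v
6. p, v
7. ¬p, w
8. p, w
Accessibility: uRu, uRv, uRw, vRv, vRw, wRw
Branch closes: p and ¬p both at w.
Every branch closes (one shown): valid in S4, hence also in S5 (every theorem of S4 is a theorem of S5).
T-tableau for the negation ¬(◇◇¬p → ◇¬p):
1. ¬(◇◇¬p → ◇¬p), u
2. ◇◇¬p, u
3. ¬◇¬p, u
4. p, u
5. ◇¬p, v
6. p, v
7. ¬p, w
Accessibility: uRu, uRv, vRv, vRw, wRw
Complete open branch: countermodel on a T-frame, so not valid in T, nor in K (the same frame is also a K-frame).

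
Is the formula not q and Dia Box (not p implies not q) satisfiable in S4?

1. not q and Dia Box (not p implies not q), u
2. not q, u
3. Dia Box (not p implies not q), u
4. Box (not p implies not q), v
5. not p implies not q, v
6. not q, v
Accessibility: uRu, uRv, vRv

Satisfiable (open branch found)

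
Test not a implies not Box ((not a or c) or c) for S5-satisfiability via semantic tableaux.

1. not a implies not Box ((not a or c) or c), w0
2. not Box ((not a or c) or c), w0
3. not ((not a or c) or c), w1
4. not (not a or c), w1
5. not c, w1
6. a, w1
Accessibility: w0Rw0, w0Rw1, w1Rw0, w1Rw1

Yes, satisfiable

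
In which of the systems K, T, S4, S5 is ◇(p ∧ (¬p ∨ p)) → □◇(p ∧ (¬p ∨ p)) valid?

S5-tableau for the negation ¬(◇(p ∧ (¬p ∨ p)) → □◇(p ∧ (¬p ∨ p))):
1. ¬(◇(p ∧ (¬p ∨ p)) → □◇(p ∧ (¬p ∨ p))), 0
2. ◇(p ∧ (¬p ∨ p)), 0
3. ¬□◇(p ∧ (¬p ∨ p)), 0
4. p ∧ (¬p ∨ p), 1
5. p, 1
6. ¬p ∨ p, 1
7. ¬◇(p ∧ (¬p ∨ p)), 2
8. ¬(p ∧ (¬p ∨ p)), 0
9. ¬(p ∧ (¬p ∨ p)), 1
10. ¬(p ∧ (¬p ∨ p)), 2
11. ¬p, 0
12. ¬(¬p ∨ p), 1
13. ¬p, 1
Accessibility: 0R0, 0R1, 0R2, 1R0, 1R1, 1R2, 2R0, 2R1, 2R2
Branch closes: p and ¬p both at 1.
Every branch closes (one shown): valid in S5.
S4-tableau for the negation ¬(◇(p ∧ (¬p ∨ p)) → □◇(p ∧ (¬p ∨ p))):
1. ¬(◇(p ∧ (¬p ∨ p)) → □◇(p ∧ (¬p ∨ p))), 0
2. ◇(p ∧ (¬p ∨ p)), 0
3. ¬□◇(p ∧ (¬p ∨ p)), 0
4. p ∧ (¬p ∨ p), 1
5. p, 1
6. ¬p ∨ p, 1
7. ¬◇(p ∧ (¬p ∨ p)), 2
8. ¬(p ∧ (¬p ∨ p)), 2
9. ¬p, 2
Accessibility: 0R0, 0R1, 0R2, 1R1, 2R2
Complete open branch: countermodel on an S4-frame, so not valid in S4, nor in K, T (the same frame is also a K-frame and a T-frame).

S5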